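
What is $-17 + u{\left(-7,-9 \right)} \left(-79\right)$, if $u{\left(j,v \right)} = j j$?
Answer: $-3888$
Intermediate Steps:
$u{\left(j,v \right)} = j^{2}$
$-17 + u{\left(-7,-9 \right)} \left(-79\right) = -17 + \left(-7\right)^{2} \left(-79\right) = -17 + 49 \left(-79\right) = -17 - 3871 = -3888$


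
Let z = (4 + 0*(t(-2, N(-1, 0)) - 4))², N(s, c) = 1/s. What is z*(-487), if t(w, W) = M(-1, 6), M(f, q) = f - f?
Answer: -7792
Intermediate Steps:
M(f, q) = 0 (M(f, q) = f - f = 0)
t(w, W) = 0
z = 16 (z = (4 + 0*(0 - 4))² = (4 + 0*(-4))² = (4 + 0)² = 4² = 16)
z*(-487) = 16*(-487) = -7792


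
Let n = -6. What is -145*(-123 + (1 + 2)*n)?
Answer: 20445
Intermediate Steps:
-145*(-123 + (1 + 2)*n) = -145*(-123 + (1 + 2)*(-6)) = -145*(-123 + 3*(-6)) = -145*(-123 - 18) = -145*(-141) = 20445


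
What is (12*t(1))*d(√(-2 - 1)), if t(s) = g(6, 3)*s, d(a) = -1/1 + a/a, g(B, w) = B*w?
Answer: 0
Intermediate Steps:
d(a) = 0 (d(a) = -1*1 + 1 = -1 + 1 = 0)
t(s) = 18*s (t(s) = (6*3)*s = 18*s)
(12*t(1))*d(√(-2 - 1)) = (12*(18*1))*0 = (12*18)*0 = 216*0 = 0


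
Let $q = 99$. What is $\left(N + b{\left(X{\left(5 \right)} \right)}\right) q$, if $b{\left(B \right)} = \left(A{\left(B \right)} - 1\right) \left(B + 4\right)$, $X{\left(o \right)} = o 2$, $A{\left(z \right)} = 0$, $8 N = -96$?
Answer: $-2574$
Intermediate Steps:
$N = -12$ ($N = \frac{1}{8} \left(-96\right) = -12$)
$X{\left(o \right)} = 2 o$
$b{\left(B \right)} = -4 - B$ ($b{\left(B \right)} = \left(0 - 1\right) \left(B + 4\right) = - (4 + B) = -4 - B$)
$\left(N + b{\left(X{\left(5 \right)} \right)}\right) q = \left(-12 - \left(4 + 2 \cdot 5\right)\right) 99 = \left(-12 - 14\right) 99 = \left(-26\right) 99 = -2574$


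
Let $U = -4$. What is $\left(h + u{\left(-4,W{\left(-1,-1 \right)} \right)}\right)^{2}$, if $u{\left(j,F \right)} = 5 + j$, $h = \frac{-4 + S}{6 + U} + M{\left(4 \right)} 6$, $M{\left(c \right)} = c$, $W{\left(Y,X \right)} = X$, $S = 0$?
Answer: $529$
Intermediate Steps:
$h = 22$ ($h = \frac{-4 + 0}{6 - 4} + 4 \cdot 6 = - \frac{4}{2} + 24 = \left(-4\right) \frac{1}{2} + 24 = -2 + 24 = 22$)
$\left(h + u{\left(-4,W{\left(-1,-1 \right)} \right)}\right)^{2} = \left(22 + \left(5 - 4\right)\right)^{2} = \left(22 + 1\right)^{2} = 23^{2} = 529$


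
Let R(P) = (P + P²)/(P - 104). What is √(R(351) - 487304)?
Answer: 2*I*√43934042/19 ≈ 697.71*I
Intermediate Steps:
R(P) = (P + P²)/(-104 + P)
√(R(351) - 487304) = √(351*(1 + 351)/(-104 + 351) - 487304) = √(351*352/247 - 487304) = √(351*(1/247)*352 - 487304) = √(9504/19 - 487304) = √(-9249272/19) = 2*I*√43934042/19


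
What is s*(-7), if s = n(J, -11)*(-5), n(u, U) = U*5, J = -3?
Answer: -1925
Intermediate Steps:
n(u, U) = 5*U
s = 275 (s = (5*(-11))*(-5) = -55*(-5) = 275)
s*(-7) = 275*(-7) = -1925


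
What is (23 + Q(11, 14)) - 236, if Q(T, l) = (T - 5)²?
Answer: -177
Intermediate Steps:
Q(T, l) = (-5 + T)²
(23 + Q(11, 14)) - 236 = (23 + (-5 + 11)²) - 236 = (23 + 6²) - 236 = (23 + 36) - 236 = 59 - 236 = -177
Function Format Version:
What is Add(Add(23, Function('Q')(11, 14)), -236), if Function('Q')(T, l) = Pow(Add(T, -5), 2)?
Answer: -177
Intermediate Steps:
Function('Q')(T, l) = Pow(Add(-5, T), 2)
Add(Add(23, Function('Q')(11, 14)), -236) = Add(Add(23, Pow(Add(-5, 11), 2)), -236) = Add(Add(23, Pow(6, 2)), -236) = Add(Add(23, 36), -236) = Add(59, -236) = -177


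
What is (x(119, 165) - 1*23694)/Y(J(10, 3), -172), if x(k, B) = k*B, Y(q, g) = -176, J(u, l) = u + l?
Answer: 369/16 ≈ 23.063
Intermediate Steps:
J(u, l) = l + u
x(k, B) = B*k
(x(119, 165) - 1*23694)/Y(J(10, 3), -172) = (165*119 - 1*23694)/(-176) = (19635 - 23694)*(-1/176) = -4059*(-1/176) = 369/16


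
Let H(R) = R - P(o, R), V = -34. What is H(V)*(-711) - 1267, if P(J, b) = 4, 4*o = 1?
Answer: 25751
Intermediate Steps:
o = ¼ (o = (¼)*1 = ¼ ≈ 0.25000)
H(R) = -4 + R (H(R) = R - 1*4 = R - 4 = -4 + R)
H(V)*(-711) - 1267 = (-4 - 34)*(-711) - 1267 = -38*(-711) - 1267 = 27018 - 1267 = 25751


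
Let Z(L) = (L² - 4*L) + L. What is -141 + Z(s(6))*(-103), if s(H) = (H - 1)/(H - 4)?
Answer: -49/4 ≈ -12.250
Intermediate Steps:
s(H) = (-1 + H)/(-4 + H)
Z(L) = L² - 3*L
-141 + Z(s(6))*(-103) = -141 + (((-1 + 6)/(-4 + 6))*(-3 + (-1 + 6)/(-4 + 6)))*(-103) = -141 + ((5/2)*(-3 + 5/2))*(-103) = -141 + (((½)*5)*(-3 + (½)*5))*(-103) = -141 + (5*(-3 + 5/2)/2)*(-103) = -141 + ((5/2)*(-½))*(-103) = -141 - 5/4*(-103) = -141 + 515/4 = -49/4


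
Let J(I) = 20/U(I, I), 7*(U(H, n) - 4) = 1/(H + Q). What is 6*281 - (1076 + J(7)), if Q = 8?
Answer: 254710/421 ≈ 605.01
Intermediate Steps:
U(H, n) = 4 + 1/(7*(8 + H)) (U(H, n) = 4 + 1/(7*(H + 8)) = 4 + 1/(7*(8 + H)))
J(I) = 140*(8 + I)/(225 + 28*I) (J(I) = 20/(((225 + 28*I)/(7*(8 + I)))) = 20*(7*(8 + I)/(225 + 28*I)) = 140*(8 + I)/(225 + 28*I))
6*281 - (1076 + J(7)) = 6*281 - (1076 + 140*(8 + 7)/(225 + 28*7)) = 1686 - (1076 + 140*15/(225 + 196)) = 1686 - (1076 + 140*15/421) = 1686 - (1076 + 140*(1/421)*15) = 1686 - (1076 + 2100/421) = 1686 - 1*455096/421 = 1686 - 455096/421 = 254710/421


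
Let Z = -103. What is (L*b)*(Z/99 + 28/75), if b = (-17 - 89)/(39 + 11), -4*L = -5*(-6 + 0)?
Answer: -87503/8250 ≈ -10.606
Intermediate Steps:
L = -15/2 (L = -(-5)*(-6 + 0)/4 = -(-5)*(-6)/4 = -¼*30 = -15/2 ≈ -7.5000)
b = -53/25 (b = -106/50 = -106*1/50 = -53/25 ≈ -2.1200)
(L*b)*(Z/99 + 28/75) = (-15/2*(-53/25))*(-103/99 + 28/75) = 159*(-103*1/99 + 28*(1/75))/10 = 159*(-103/99 + 28/75)/10 = (159/10)*(-1651/2475) = -87503/8250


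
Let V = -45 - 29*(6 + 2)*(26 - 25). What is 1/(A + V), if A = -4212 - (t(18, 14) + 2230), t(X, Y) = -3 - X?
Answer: -1/6698 ≈ -0.00014930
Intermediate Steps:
A = -6421 (A = -4212 - ((-3 - 1*18) + 2230) = -4212 - ((-3 - 18) + 2230) = -4212 - (-21 + 2230) = -4212 - 1*2209 = -4212 - 2209 = -6421)
V = -277 (V = -45 - 232 = -277)
1/(A + V) = 1/(-6421 - 277) = 1/(-6698) = -1/6698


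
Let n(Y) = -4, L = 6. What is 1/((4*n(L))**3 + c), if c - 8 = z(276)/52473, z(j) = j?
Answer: -17491/71503116 ≈ -0.00024462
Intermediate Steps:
c = 140020/17491 (c = 8 + 276/52473 = 8 + 276*(1/52473) = 8 + 92/17491 = 140020/17491 ≈ 8.0053)
1/((4*n(L))**3 + c) = 1/((4*(-4))**3 + 140020/17491) = 1/((-16)**3 + 140020/17491) = 1/(-4096 + 140020/17491) = 1/(-71503116/17491) = -17491/71503116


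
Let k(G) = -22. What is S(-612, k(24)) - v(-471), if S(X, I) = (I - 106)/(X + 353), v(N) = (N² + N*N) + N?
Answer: -114791521/259 ≈ -4.4321e+5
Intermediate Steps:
v(N) = N + 2*N² (v(N) = (N² + N²) + N = 2*N² + N = N + 2*N²)
S(X, I) = (-106 + I)/(353 + X)
S(-612, k(24)) - v(-471) = (-106 - 22)/(353 - 612) - (-471)*(1 + 2*(-471)) = -128/(-259) - (-471)*(1 - 942) = -1/259*(-128) - (-471)*(-941) = 128/259 - 1*443211 = 128/259 - 443211 = -114791521/259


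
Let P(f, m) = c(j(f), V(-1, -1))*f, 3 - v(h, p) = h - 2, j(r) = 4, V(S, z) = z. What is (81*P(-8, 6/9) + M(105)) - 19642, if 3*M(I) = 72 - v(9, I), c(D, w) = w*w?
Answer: -60794/3 ≈ -20265.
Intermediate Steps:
v(h, p) = 5 - h (v(h, p) = 3 - (h - 2) = 3 - (-2 + h) = 3 + (2 - h) = 5 - h)
c(D, w) = w**2
M(I) = 76/3 (M(I) = (72 - (5 - 1*9))/3 = (72 - (5 - 9))/3 = (72 - 1*(-4))/3 = (72 + 4)/3 = (1/3)*76 = 76/3)
P(f, m) = f (P(f, m) = (-1)**2*f = 1*f = f)
(81*P(-8, 6/9) + M(105)) - 19642 = (81*(-8) + 76/3) - 19642 = (-648 + 76/3) - 19642 = -1868/3 - 19642 = -60794/3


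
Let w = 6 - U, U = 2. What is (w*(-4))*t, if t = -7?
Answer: 112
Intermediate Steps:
w = 4 (w = 6 - 1*2 = 6 - 2 = 4)
(w*(-4))*t = (4*(-4))*(-7) = -16*(-7) = 112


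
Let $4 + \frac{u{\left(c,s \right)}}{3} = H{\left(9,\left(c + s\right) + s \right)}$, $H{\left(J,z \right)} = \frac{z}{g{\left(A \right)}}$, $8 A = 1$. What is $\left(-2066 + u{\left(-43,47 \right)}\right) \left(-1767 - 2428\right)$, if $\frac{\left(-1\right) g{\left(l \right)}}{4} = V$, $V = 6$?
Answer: $\frac{69951625}{8} \approx 8.744 \cdot 10^{6}$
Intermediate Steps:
$A = \frac{1}{8}$ ($A = \frac{1}{8} \cdot 1 = \frac{1}{8} \approx 0.125$)
$g{\left(l \right)} = -24$ ($g{\left(l \right)} = \left(-4\right) 6 = -24$)
$H{\left(J,z \right)} = - \frac{z}{24}$ ($H{\left(J,z \right)} = \frac{z}{-24} = z \left(- \frac{1}{24}\right) = - \frac{z}{24}$)
$u{\left(c,s \right)} = -12 - \frac{s}{4} - \frac{c}{8}$ ($u{\left(c,s \right)} = -12 + 3 \left(- \frac{\left(c + s\right) + s}{24}\right) = -12 + 3 \left(- \frac{c + 2 s}{24}\right) = -12 + 3 \left(- \frac{s}{12} - \frac{c}{24}\right) = -12 - \left(\frac{s}{4} + \frac{c}{8}\right) = -12 - \frac{s}{4} - \frac{c}{8}$)
$\left(-2066 + u{\left(-43,47 \right)}\right) \left(-1767 - 2428\right) = \left(-2066 - \frac{147}{8}\right) \left(-1767 - 2428\right) = \left(-2066 - \frac{147}{8}\right) \left(-4195\right) = \left(- \frac{16675}{8}\right) \left(-4195\right) = \frac{69951625}{8}$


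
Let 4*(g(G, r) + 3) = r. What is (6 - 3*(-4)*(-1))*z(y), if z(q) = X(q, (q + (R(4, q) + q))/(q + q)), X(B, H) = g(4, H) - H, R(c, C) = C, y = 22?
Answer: 99/4 ≈ 24.750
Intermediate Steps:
g(G, r) = -3 + r/4
X(B, H) = -3 - 3*H/4 (X(B, H) = (-3 + H/4) - H = -3 - 3*H/4)
z(q) = -33/8 (z(q) = -3 - 3*(q + (q + q))/(4*(q + q)) = -3 - 3*(q + 2*q)/(4*(2*q)) = -3 - 3*3*q*1/(2*q)/4 = -3 - 3/4*3/2 = -3 - 9/8 = -33/8)
(6 - 3*(-4)*(-1))*z(y) = (6 - 3*(-4)*(-1))*(-33/8) = (6 + 12*(-1))*(-33/8) = (6 - 12)*(-33/8) = -6*(-33/8) = 99/4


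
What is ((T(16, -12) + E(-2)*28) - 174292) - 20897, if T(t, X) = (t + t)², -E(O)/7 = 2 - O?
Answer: -194949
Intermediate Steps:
E(O) = -14 + 7*O (E(O) = -7*(2 - O) = -14 + 7*O)
T(t, X) = 4*t² (T(t, X) = (2*t)² = 4*t²)
((T(16, -12) + E(-2)*28) - 174292) - 20897 = ((4*16² + (-14 + 7*(-2))*28) - 174292) - 20897 = ((4*256 + (-14 - 14)*28) - 174292) - 20897 = ((1024 - 28*28) - 174292) - 20897 = ((1024 - 784) - 174292) - 20897 = (240 - 174292) - 20897 = -174052 - 20897 = -194949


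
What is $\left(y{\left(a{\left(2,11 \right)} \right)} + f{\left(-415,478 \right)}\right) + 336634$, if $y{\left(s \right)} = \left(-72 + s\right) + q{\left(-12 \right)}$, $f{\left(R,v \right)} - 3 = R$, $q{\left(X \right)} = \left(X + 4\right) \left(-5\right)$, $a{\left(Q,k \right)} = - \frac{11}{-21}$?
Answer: $\frac{7060001}{21} \approx 3.3619 \cdot 10^{5}$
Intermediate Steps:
$a{\left(Q,k \right)} = \frac{11}{21}$ ($a{\left(Q,k \right)} = \left(-11\right) \left(- \frac{1}{21}\right) = \frac{11}{21}$)
$q{\left(X \right)} = -20 - 5 X$ ($q{\left(X \right)} = \left(4 + X\right) \left(-5\right) = -20 - 5 X$)
$f{\left(R,v \right)} = 3 + R$
$y{\left(s \right)} = -32 + s$ ($y{\left(s \right)} = \left(-72 + s\right) - -40 = \left(-72 + s\right) + \left(-20 + 60\right) = \left(-72 + s\right) + 40 = -32 + s$)
$\left(y{\left(a{\left(2,11 \right)} \right)} + f{\left(-415,478 \right)}\right) + 336634 = \left(\left(-32 + \frac{11}{21}\right) + \left(3 - 415\right)\right) + 336634 = \left(- \frac{661}{21} - 412\right) + 336634 = - \frac{9313}{21} + 336634 = \frac{7060001}{21}$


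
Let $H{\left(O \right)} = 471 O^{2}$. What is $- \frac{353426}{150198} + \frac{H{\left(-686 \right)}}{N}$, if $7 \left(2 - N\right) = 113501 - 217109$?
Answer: $\frac{58250959245851}{3890954289} \approx 14971.0$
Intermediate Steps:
$N = \frac{103622}{7}$ ($N = 2 - \frac{113501 - 217109}{7} = 2 - - \frac{103608}{7} = 2 + \frac{103608}{7} = \frac{103622}{7} \approx 14803.0$)
$- \frac{353426}{150198} + \frac{H{\left(-686 \right)}}{N} = - \frac{353426}{150198} + \frac{471 \left(-686\right)^{2}}{\frac{103622}{7}} = \left(-353426\right) \frac{1}{150198} + 471 \cdot 470596 \cdot \frac{7}{103622} = - \frac{176713}{75099} + 221650716 \cdot \frac{7}{103622} = - \frac{176713}{75099} + \frac{775777506}{51811} = \frac{58250959245851}{3890954289}$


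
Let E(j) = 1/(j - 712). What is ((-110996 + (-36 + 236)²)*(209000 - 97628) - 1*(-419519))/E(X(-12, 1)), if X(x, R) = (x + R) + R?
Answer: 5708526928946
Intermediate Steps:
X(x, R) = x + 2*R (X(x, R) = (R + x) + R = x + 2*R)
E(j) = 1/(-712 + j)
((-110996 + (-36 + 236)²)*(209000 - 97628) - 1*(-419519))/E(X(-12, 1)) = ((-110996 + (-36 + 236)²)*(209000 - 97628) - 1*(-419519))/(1/(-712 + (-12 + 2*1))) = ((-110996 + 200²)*111372 + 419519)/(1/(-712 + (-12 + 2))) = ((-110996 + 40000)*111372 + 419519)/(1/(-712 - 10)) = (-70996*111372 + 419519)/(1/(-722)) = (-7906966512 + 419519)/(-1/722) = -7906546993*(-722) = 5708526928946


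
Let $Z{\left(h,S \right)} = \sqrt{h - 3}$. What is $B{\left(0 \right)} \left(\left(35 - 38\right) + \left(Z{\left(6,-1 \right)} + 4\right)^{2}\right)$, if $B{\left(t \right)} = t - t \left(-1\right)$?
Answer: $0$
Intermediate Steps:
$Z{\left(h,S \right)} = \sqrt{-3 + h}$
$B{\left(t \right)} = 2 t$ ($B{\left(t \right)} = t - - t = t + t = 2 t$)
$B{\left(0 \right)} \left(\left(35 - 38\right) + \left(Z{\left(6,-1 \right)} + 4\right)^{2}\right) = 2 \cdot 0 \left(\left(35 - 38\right) + \left(\sqrt{-3 + 6} + 4\right)^{2}\right) = 0 \left(-3 + \left(\sqrt{3} + 4\right)^{2}\right) = 0 \left(-3 + \left(4 + \sqrt{3}\right)^{2}\right) = 0$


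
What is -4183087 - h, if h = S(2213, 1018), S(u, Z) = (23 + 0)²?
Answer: -4183616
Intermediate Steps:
S(u, Z) = 529 (S(u, Z) = 23² = 529)
h = 529
-4183087 - h = -4183087 - 1*529 = -4183087 - 529 = -4183616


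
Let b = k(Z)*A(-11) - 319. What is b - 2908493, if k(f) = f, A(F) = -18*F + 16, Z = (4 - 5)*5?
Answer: -2909882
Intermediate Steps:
Z = -5 (Z = -1*5 = -5)
A(F) = 16 - 18*F
b = -1389 (b = -5*(16 - 18*(-11)) - 319 = -5*(16 + 198) - 319 = -5*214 - 319 = -1070 - 319 = -1389)
b - 2908493 = -1389 - 2908493 = -2909882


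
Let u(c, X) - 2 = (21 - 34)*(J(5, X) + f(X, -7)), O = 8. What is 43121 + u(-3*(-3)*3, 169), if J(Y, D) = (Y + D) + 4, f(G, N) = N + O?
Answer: 40796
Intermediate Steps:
f(G, N) = 8 + N (f(G, N) = N + 8 = 8 + N)
J(Y, D) = 4 + D + Y (J(Y, D) = (D + Y) + 4 = 4 + D + Y)
u(c, X) = -128 - 13*X (u(c, X) = 2 + (21 - 34)*((4 + X + 5) + (8 - 7)) = 2 - 13*((9 + X) + 1) = 2 - 13*(10 + X) = 2 + (-130 - 13*X) = -128 - 13*X)
43121 + u(-3*(-3)*3, 169) = 43121 + (-128 - 13*169) = 43121 + (-128 - 2197) = 43121 - 2325 = 40796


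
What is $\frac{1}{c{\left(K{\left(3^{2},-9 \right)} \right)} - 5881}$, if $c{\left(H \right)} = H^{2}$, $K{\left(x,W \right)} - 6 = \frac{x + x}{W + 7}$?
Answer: $- \frac{1}{5872} \approx -0.0001703$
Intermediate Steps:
$K{\left(x,W \right)} = 6 + \frac{2 x}{7 + W}$ ($K{\left(x,W \right)} = 6 + \frac{x + x}{W + 7} = 6 + \frac{2 x}{7 + W}$)
$\frac{1}{c{\left(K{\left(3^{2},-9 \right)} \right)} - 5881} = \frac{1}{\left(\frac{2 \left(21 + 3^{2} + 3 \left(-9\right)\right)}{7 - 9}\right)^{2} - 5881} = \frac{1}{\left(\frac{2 \left(21 + 9 - 27\right)}{-2}\right)^{2} - 5881} = \frac{1}{\left(2 \left(- \frac{1}{2}\right) 3\right)^{2} - 5881} = \frac{1}{\left(-3\right)^{2} - 5881} = \frac{1}{9 - 5881} = \frac{1}{-5872} = - \frac{1}{5872}$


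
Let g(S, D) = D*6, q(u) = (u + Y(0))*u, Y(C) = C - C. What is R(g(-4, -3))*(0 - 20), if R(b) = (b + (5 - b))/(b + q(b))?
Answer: -50/153 ≈ -0.32680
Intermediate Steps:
Y(C) = 0
q(u) = u² (q(u) = (u + 0)*u = u*u = u²)
g(S, D) = 6*D
R(b) = 5/(b + b²) (R(b) = (b + (5 - b))/(b + b²) = 5/(b + b²))
R(g(-4, -3))*(0 - 20) = (5/(((6*(-3)))*(1 + 6*(-3))))*(0 - 20) = (5/(-18*(1 - 18)))*(-20) = (5*(-1/18)/(-17))*(-20) = (5*(-1/18)*(-1/17))*(-20) = (5/306)*(-20) = -50/153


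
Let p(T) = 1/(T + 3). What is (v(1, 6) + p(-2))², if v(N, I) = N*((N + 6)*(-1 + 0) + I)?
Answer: 0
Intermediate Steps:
v(N, I) = N*(-6 + I - N) (v(N, I) = N*((6 + N)*(-1) + I) = N*((-6 - N) + I) = N*(-6 + I - N))
p(T) = 1/(3 + T)
(v(1, 6) + p(-2))² = (1*(-6 + 6 - 1*1) + 1/(3 - 2))² = (1*(-6 + 6 - 1) + 1/1)² = (1*(-1) + 1)² = (-1 + 1)² = 0² = 0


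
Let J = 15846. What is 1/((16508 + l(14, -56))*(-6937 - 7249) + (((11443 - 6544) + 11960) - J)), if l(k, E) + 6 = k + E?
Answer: -1/233500547 ≈ -4.2826e-9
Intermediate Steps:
l(k, E) = -6 + E + k (l(k, E) = -6 + (k + E) = -6 + (E + k) = -6 + E + k)
1/((16508 + l(14, -56))*(-6937 - 7249) + (((11443 - 6544) + 11960) - J)) = 1/((16508 + (-6 - 56 + 14))*(-6937 - 7249) + (((11443 - 6544) + 11960) - 1*15846)) = 1/((16508 - 48)*(-14186) + ((4899 + 11960) - 15846)) = 1/(16460*(-14186) + (16859 - 15846)) = 1/(-233501560 + 1013) = 1/(-233500547) = -1/233500547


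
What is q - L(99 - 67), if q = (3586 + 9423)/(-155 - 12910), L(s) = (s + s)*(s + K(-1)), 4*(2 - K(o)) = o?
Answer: -28651489/13065 ≈ -2193.0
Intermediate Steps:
K(o) = 2 - o/4
L(s) = 2*s*(9/4 + s) (L(s) = (s + s)*(s + (2 - ¼*(-1))) = (2*s)*(s + (2 + ¼)) = (2*s)*(s + 9/4) = (2*s)*(9/4 + s) = 2*s*(9/4 + s))
q = -13009/13065 (q = 13009/(-13065) = 13009*(-1/13065) = -13009/13065 ≈ -0.99571)
q - L(99 - 67) = -13009/13065 - (99 - 67)*(9 + 4*(99 - 67))/2 = -13009/13065 - 32*(9 + 4*32)/2 = -13009/13065 - 32*(9 + 128)/2 = -13009/13065 - 32*137/2 = -13009/13065 - 1*2192 = -13009/13065 - 2192 = -28651489/13065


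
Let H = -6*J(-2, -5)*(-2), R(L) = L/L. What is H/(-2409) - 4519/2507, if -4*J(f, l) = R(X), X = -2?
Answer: -3626250/2013121 ≈ -1.8013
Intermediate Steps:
R(L) = 1
J(f, l) = -¼ (J(f, l) = -¼*1 = -¼)
H = -3 (H = -6*(-¼)*(-2) = (3/2)*(-2) = -3)
H/(-2409) - 4519/2507 = -3/(-2409) - 4519/2507 = -3*(-1/2409) - 4519*1/2507 = 1/803 - 4519/2507 = -3626250/2013121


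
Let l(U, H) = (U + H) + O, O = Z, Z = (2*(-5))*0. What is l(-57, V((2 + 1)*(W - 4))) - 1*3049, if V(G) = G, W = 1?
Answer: -3115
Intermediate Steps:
Z = 0 (Z = -10*0 = 0)
O = 0
l(U, H) = H + U (l(U, H) = (U + H) + 0 = (H + U) + 0 = H + U)
l(-57, V((2 + 1)*(W - 4))) - 1*3049 = ((2 + 1)*(1 - 4) - 57) - 1*3049 = (3*(-3) - 57) - 3049 = (-9 - 57) - 3049 = -66 - 3049 = -3115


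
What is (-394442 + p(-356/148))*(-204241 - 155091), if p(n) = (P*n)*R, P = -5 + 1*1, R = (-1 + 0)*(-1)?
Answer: 5244090489336/37 ≈ 1.4173e+11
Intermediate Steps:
R = 1 (R = -1*(-1) = 1)
P = -4 (P = -5 + 1 = -4)
p(n) = -4*n (p(n) = -4*n*1 = -4*n)
(-394442 + p(-356/148))*(-204241 - 155091) = (-394442 - (-1424)/148)*(-204241 - 155091) = (-394442 - (-1424)/148)*(-359332) = (-394442 - 4*(-89/37))*(-359332) = (-394442 + 356/37)*(-359332) = -14593998/37*(-359332) = 5244090489336/37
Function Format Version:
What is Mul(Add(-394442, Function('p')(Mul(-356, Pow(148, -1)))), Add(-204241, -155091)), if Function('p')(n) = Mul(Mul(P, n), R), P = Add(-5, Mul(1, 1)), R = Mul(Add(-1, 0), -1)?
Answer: Rational(5244090489336, 37) ≈ 1.4173e+11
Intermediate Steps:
R = 1 (R = Mul(-1, -1) = 1)
P = -4 (P = Add(-5, 1) = -4)
Function('p')(n) = Mul(-4, n) (Function('p')(n) = Mul(Mul(-4, n), 1) = Mul(-4, n))
Mul(Add(-394442, Function('p')(Mul(-356, Pow(148, -1)))), Add(-204241, -155091)) = Mul(Add(-394442, Mul(-4, Mul(-356, Pow(148, -1)))), Add(-204241, -155091)) = Mul(Add(-394442, Mul(-4, Mul(-356, Rational(1, 148)))), -359332) = Mul(Add(-394442, Mul(-4, Rational(-89, 37))), -359332) = Mul(Add(-394442, Rational(356, 37)), -359332) = Mul(Rational(-14593998, 37), -359332) = Rational(5244090489336, 37)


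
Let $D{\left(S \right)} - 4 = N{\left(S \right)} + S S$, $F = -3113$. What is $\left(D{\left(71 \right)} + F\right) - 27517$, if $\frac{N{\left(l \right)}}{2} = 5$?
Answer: $-25575$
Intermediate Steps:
$N{\left(l \right)} = 10$ ($N{\left(l \right)} = 2 \cdot 5 = 10$)
$D{\left(S \right)} = 14 + S^{2}$ ($D{\left(S \right)} = 4 + \left(10 + S S\right) = 4 + \left(10 + S^{2}\right) = 14 + S^{2}$)
$\left(D{\left(71 \right)} + F\right) - 27517 = \left(\left(14 + 71^{2}\right) - 3113\right) - 27517 = \left(\left(14 + 5041\right) - 3113\right) - 27517 = \left(5055 - 3113\right) - 27517 = 1942 - 27517 = -25575$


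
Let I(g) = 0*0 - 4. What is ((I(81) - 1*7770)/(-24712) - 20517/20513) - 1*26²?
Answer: -171511806549/253458628 ≈ -676.69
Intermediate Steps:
I(g) = -4 (I(g) = 0 - 4 = -4)
((I(81) - 1*7770)/(-24712) - 20517/20513) - 1*26² = ((-4 - 1*7770)/(-24712) - 20517/20513) - 1*26² = ((-4 - 7770)*(-1/24712) - 20517*1/20513) - 1*676 = (-7774*(-1/24712) - 20517/20513) - 676 = (3887/12356 - 20517/20513) - 676 = -173774021/253458628 - 676 = -171511806549/253458628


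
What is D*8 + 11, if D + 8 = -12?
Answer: -149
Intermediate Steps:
D = -20 (D = -8 - 12 = -20)
D*8 + 11 = -20*8 + 11 = -160 + 11 = -149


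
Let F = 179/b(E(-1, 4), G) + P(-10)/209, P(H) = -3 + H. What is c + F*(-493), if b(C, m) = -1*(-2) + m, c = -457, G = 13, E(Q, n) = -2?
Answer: -19780183/3135 ≈ -6309.5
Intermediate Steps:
b(C, m) = 2 + m
F = 37216/3135 (F = 179/(2 + 13) + (-3 - 10)/209 = 179/15 - 13*1/209 = 179*(1/15) - 13/209 = 179/15 - 13/209 = 37216/3135 ≈ 11.871)
c + F*(-493) = -457 + (37216/3135)*(-493) = -457 - 18347488/3135 = -19780183/3135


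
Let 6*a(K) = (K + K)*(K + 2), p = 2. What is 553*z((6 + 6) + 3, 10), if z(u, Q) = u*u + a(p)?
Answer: 377699/3 ≈ 1.2590e+5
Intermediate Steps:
a(K) = K*(2 + K)/3 (a(K) = ((K + K)*(K + 2))/6 = ((2*K)*(2 + K))/6 = (2*K*(2 + K))/6 = K*(2 + K)/3)
z(u, Q) = 8/3 + u² (z(u, Q) = u*u + (⅓)*2*(2 + 2) = u² + (⅓)*2*4 = u² + 8/3 = 8/3 + u²)
553*z((6 + 6) + 3, 10) = 553*(8/3 + ((6 + 6) + 3)²) = 553*(8/3 + (12 + 3)²) = 553*(8/3 + 15²) = 553*(8/3 + 225) = 553*(683/3) = 377699/3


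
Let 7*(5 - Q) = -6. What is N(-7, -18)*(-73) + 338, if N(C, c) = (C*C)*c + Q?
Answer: 450075/7 ≈ 64296.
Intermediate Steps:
Q = 41/7 (Q = 5 - ⅐*(-6) = 5 + 6/7 = 41/7 ≈ 5.8571)
N(C, c) = 41/7 + c*C² (N(C, c) = (C*C)*c + 41/7 = C²*c + 41/7 = c*C² + 41/7 = 41/7 + c*C²)
N(-7, -18)*(-73) + 338 = (41/7 - 18*(-7)²)*(-73) + 338 = (41/7 - 18*49)*(-73) + 338 = (41/7 - 882)*(-73) + 338 = -6133/7*(-73) + 338 = 447709/7 + 338 = 450075/7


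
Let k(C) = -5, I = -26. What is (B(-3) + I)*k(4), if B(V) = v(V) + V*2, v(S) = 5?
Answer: 135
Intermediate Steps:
B(V) = 5 + 2*V (B(V) = 5 + V*2 = 5 + 2*V)
(B(-3) + I)*k(4) = ((5 + 2*(-3)) - 26)*(-5) = ((5 - 6) - 26)*(-5) = (-1 - 26)*(-5) = -27*(-5) = 135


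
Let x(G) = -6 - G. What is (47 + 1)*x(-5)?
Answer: -48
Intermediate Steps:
(47 + 1)*x(-5) = (47 + 1)*(-6 - 1*(-5)) = 48*(-6 + 5) = 48*(-1) = -48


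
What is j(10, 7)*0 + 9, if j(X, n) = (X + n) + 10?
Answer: 9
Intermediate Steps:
j(X, n) = 10 + X + n
j(10, 7)*0 + 9 = (10 + 10 + 7)*0 + 9 = 27*0 + 9 = 0 + 9 = 9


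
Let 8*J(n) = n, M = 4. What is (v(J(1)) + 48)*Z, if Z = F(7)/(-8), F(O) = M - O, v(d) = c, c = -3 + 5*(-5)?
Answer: 15/2 ≈ 7.5000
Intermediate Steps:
J(n) = n/8
c = -28 (c = -3 - 25 = -28)
v(d) = -28
F(O) = 4 - O
Z = 3/8 (Z = (4 - 1*7)/(-8) = (4 - 7)*(-⅛) = -3*(-⅛) = 3/8 ≈ 0.37500)
(v(J(1)) + 48)*Z = (-28 + 48)*(3/8) = 20*(3/8) = 15/2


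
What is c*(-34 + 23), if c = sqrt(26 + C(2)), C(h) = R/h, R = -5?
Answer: -11*sqrt(94)/2 ≈ -53.324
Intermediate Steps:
C(h) = -5/h
c = sqrt(94)/2 (c = sqrt(26 - 5/2) = sqrt(47/2) = sqrt(94)/2 ≈ 4.8477)
c*(-34 + 23) = (sqrt(94)/2)*(-34 + 23) = (sqrt(94)/2)*(-11) = -11*sqrt(94)/2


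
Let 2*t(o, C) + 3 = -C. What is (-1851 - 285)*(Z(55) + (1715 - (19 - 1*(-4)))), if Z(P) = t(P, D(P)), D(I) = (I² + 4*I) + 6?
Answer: -138840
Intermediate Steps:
D(I) = 6 + I² + 4*I
t(o, C) = -3/2 - C/2 (t(o, C) = -3/2 + (-C)/2 = -3/2 - C/2)
Z(P) = -9/2 - 2*P - P²/2 (Z(P) = -3/2 - (6 + P² + 4*P)/2 = -3/2 + (-3 - 2*P - P²/2) = -9/2 - 2*P - P²/2)
(-1851 - 285)*(Z(55) + (1715 - (19 - 1*(-4)))) = (-1851 - 285)*((-9/2 - 2*55 - ½*55²) + (1715 - (19 - 1*(-4)))) = -2136*((-9/2 - 110 - ½*3025) + (1715 - (19 + 4))) = -2136*((-9/2 - 110 - 3025/2) + (1715 - 23)) = -2136*(-1627 + (1715 - 1*23)) = -2136*(-1627 + (1715 - 23)) = -2136*(-1627 + 1692) = -2136*65 = -138840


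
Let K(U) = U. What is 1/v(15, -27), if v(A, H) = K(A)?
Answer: 1/15 ≈ 0.066667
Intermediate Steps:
v(A, H) = A
1/v(15, -27) = 1/15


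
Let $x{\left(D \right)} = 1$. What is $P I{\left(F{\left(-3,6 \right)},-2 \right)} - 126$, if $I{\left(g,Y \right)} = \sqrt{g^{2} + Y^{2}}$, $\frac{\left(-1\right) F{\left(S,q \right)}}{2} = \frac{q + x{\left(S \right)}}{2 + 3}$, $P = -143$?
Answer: $-126 - \frac{286 \sqrt{74}}{5} \approx -618.05$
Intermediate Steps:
$F{\left(S,q \right)} = - \frac{2}{5} - \frac{2 q}{5}$ ($F{\left(S,q \right)} = - 2 \frac{q + 1}{2 + 3} = - 2 \frac{1 + q}{5} = - 2 \left(1 + q\right) \frac{1}{5} = - 2 \left(\frac{1}{5} + \frac{q}{5}\right) = - \frac{2}{5} - \frac{2 q}{5}$)
$I{\left(g,Y \right)} = \sqrt{Y^{2} + g^{2}}$
$P I{\left(F{\left(-3,6 \right)},-2 \right)} - 126 = - 143 \sqrt{\left(-2\right)^{2} + \left(- \frac{2}{5} - \frac{12}{5}\right)^{2}} - 126 = - 143 \sqrt{4 + \left(- \frac{2}{5} - \frac{12}{5}\right)^{2}} - 126 = - 143 \sqrt{4 + \left(- \frac{14}{5}\right)^{2}} - 126 = - 143 \sqrt{4 + \frac{196}{25}} - 126 = - 143 \sqrt{\frac{296}{25}} - 126 = - 143 \frac{2 \sqrt{74}}{5} - 126 = - \frac{286 \sqrt{74}}{5} - 126 = -126 - \frac{286 \sqrt{74}}{5}$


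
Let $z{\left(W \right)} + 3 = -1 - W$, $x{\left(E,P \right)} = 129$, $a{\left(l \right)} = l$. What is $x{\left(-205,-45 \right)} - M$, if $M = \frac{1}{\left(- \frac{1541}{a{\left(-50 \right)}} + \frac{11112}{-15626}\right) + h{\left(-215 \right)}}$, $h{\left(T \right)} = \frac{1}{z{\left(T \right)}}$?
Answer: $\frac{320118742927}{2482179613} \approx 128.97$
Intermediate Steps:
$z{\left(W \right)} = -4 - W$ ($z{\left(W \right)} = -3 - \left(1 + W\right) = -4 - W$)
$h{\left(T \right)} = \frac{1}{-4 - T}$
$M = \frac{82427150}{2482179613}$ ($M = \frac{1}{\left(- \frac{1541}{-50} + \frac{11112}{-15626}\right) - \frac{1}{4 - 215}} = \frac{1}{\left(\left(-1541\right) \left(- \frac{1}{50}\right) + 11112 \left(- \frac{1}{15626}\right)\right) - \frac{1}{-211}} = \frac{1}{\left(\frac{1541}{50} - \frac{5556}{7813}\right) - - \frac{1}{211}} = \frac{1}{\frac{11762033}{390650} + \frac{1}{211}} = \frac{1}{\frac{2482179613}{82427150}} = \frac{82427150}{2482179613} \approx 0.033208$)
$x{\left(-205,-45 \right)} - M = 129 - \frac{82427150}{2482179613} = \frac{320118742927}{2482179613}$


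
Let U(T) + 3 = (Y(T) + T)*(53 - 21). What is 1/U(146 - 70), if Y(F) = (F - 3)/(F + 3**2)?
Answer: 85/208801 ≈ 0.00040709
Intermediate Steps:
Y(F) = (-3 + F)/(9 + F) (Y(F) = (-3 + F)/(F + 9) = (-3 + F)/(9 + F))
U(T) = -3 + 32*T + 32*(-3 + T)/(9 + T) (U(T) = -3 + ((-3 + T)/(9 + T) + T)*(53 - 21) = -3 + (T + (-3 + T)/(9 + T))*32 = -3 + (32*T + 32*(-3 + T)/(9 + T)) = -3 + 32*T + 32*(-3 + T)/(9 + T))
1/U(146 - 70) = 1/((-123 + 32*(146 - 70)**2 + 317*(146 - 70))/(9 + (146 - 70))) = 1/((-123 + 32*76**2 + 317*76)/(9 + 76)) = 1/((-123 + 32*5776 + 24092)/85) = 1/((-123 + 184832 + 24092)/85) = 1/((1/85)*208801) = 1/(208801/85) = 85/208801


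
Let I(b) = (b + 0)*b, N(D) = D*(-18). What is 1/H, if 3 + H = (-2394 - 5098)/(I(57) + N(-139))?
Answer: -5751/24745 ≈ -0.23241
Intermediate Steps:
N(D) = -18*D
I(b) = b² (I(b) = b*b = b²)
H = -24745/5751 (H = -3 + (-2394 - 5098)/(57² - 18*(-139)) = -3 - 7492/(3249 + 2502) = -3 - 7492/5751 = -24745/5751 ≈ -4.3027)
1/H = 1/(-24745/5751) = -5751/24745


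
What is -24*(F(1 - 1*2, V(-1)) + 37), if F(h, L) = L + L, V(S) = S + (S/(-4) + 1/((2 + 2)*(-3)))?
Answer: -848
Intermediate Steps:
V(S) = -1/12 + 3*S/4 (V(S) = S + (S*(-¼) - ⅓/4) = S + (-S/4 + (¼)*(-⅓)) = S + (-S/4 - 1/12) = S + (-1/12 - S/4) = -1/12 + 3*S/4)
F(h, L) = 2*L
-24*(F(1 - 1*2, V(-1)) + 37) = -24*(2*(-1/12 + (¾)*(-1)) + 37) = -24*(2*(-1/12 - ¾) + 37) = -24*(2*(-⅚) + 37) = -24*(-5/3 + 37) = -24*106/3 = -848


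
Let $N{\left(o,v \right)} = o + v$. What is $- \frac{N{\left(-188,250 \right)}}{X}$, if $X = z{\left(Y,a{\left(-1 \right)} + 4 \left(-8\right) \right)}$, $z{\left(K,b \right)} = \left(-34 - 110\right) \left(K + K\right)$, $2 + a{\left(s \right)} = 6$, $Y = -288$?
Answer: $- \frac{31}{41472} \approx -0.00074749$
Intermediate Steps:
$a{\left(s \right)} = 4$ ($a{\left(s \right)} = -2 + 6 = 4$)
$z{\left(K,b \right)} = - 288 K$ ($z{\left(K,b \right)} = - 144 \cdot 2 K = - 288 K$)
$X = 82944$ ($X = \left(-288\right) \left(-288\right) = 82944$)
$- \frac{N{\left(-188,250 \right)}}{X} = - \frac{-188 + 250}{82944} = - \frac{62}{82944} = \left(-1\right) \frac{31}{41472} = - \frac{31}{41472}$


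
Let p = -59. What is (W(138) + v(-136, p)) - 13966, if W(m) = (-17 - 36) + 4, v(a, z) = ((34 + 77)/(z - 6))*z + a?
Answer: -913266/65 ≈ -14050.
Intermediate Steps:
v(a, z) = a + 111*z/(-6 + z) (v(a, z) = (111/(-6 + z))*z + a = 111*z/(-6 + z) + a = a + 111*z/(-6 + z))
W(m) = -49 (W(m) = -53 + 4 = -49)
(W(138) + v(-136, p)) - 13966 = (-49 + (-6*(-136) + 111*(-59) - 136*(-59))/(-6 - 59)) - 13966 = (-49 + (816 - 6549 + 8024)/(-65)) - 13966 = (-49 - 1/65*2291) - 13966 = (-49 - 2291/65) - 13966 = -5476/65 - 13966 = -913266/65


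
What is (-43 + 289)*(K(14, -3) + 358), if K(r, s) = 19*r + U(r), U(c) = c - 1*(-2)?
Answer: 157440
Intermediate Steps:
U(c) = 2 + c (U(c) = c + 2 = 2 + c)
K(r, s) = 2 + 20*r (K(r, s) = 19*r + (2 + r) = 2 + 20*r)
(-43 + 289)*(K(14, -3) + 358) = (-43 + 289)*((2 + 20*14) + 358) = 246*((2 + 280) + 358) = 246*(282 + 358) = 246*640 = 157440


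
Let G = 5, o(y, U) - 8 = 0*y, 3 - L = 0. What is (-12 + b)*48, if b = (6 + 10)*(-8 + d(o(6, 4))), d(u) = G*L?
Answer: 4800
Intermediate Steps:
L = 3 (L = 3 - 1*0 = 3 + 0 = 3)
o(y, U) = 8 (o(y, U) = 8 + 0*y = 8 + 0 = 8)
d(u) = 15 (d(u) = 5*3 = 15)
b = 112 (b = (6 + 10)*(-8 + 15) = 16*7 = 112)
(-12 + b)*48 = (-12 + 112)*48 = 100*48 = 4800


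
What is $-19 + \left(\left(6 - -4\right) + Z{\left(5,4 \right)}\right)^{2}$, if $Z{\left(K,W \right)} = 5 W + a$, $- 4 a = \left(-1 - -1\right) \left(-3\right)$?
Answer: $881$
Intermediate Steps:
$a = 0$ ($a = - \frac{\left(-1 - -1\right) \left(-3\right)}{4} = - \frac{\left(-1 + 1\right) \left(-3\right)}{4} = - \frac{0 \left(-3\right)}{4} = \left(- \frac{1}{4}\right) 0 = 0$)
$Z{\left(K,W \right)} = 5 W$ ($Z{\left(K,W \right)} = 5 W + 0 = 5 W$)
$-19 + \left(\left(6 - -4\right) + Z{\left(5,4 \right)}\right)^{2} = -19 + \left(\left(6 - -4\right) + 5 \cdot 4\right)^{2} = -19 + \left(\left(6 + 4\right) + 20\right)^{2} = -19 + \left(10 + 20\right)^{2} = -19 + 30^{2} = -19 + 900 = 881$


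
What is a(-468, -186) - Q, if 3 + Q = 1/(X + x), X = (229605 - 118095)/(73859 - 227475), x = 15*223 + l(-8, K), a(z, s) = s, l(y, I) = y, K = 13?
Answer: -46894291811/256252541 ≈ -183.00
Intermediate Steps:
x = 3337 (x = 15*223 - 8 = 3345 - 8 = 3337)
X = -55755/76808 (X = 111510/(-153616) = 111510*(-1/153616) = -55755/76808 ≈ -0.72590)
Q = -768680815/256252541 (Q = -3 + 1/(-55755/76808 + 3337) = -3 + 1/(256252541/76808) = -3 + 76808/256252541 = -768680815/256252541 ≈ -2.9997)
a(-468, -186) - Q = -186 - 1*(-768680815/256252541) = -186 + 768680815/256252541 = -46894291811/256252541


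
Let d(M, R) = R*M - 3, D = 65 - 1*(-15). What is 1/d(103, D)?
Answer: 1/8237 ≈ 0.00012140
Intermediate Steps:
D = 80 (D = 65 + 15 = 80)
d(M, R) = -3 + M*R (d(M, R) = M*R - 3 = -3 + M*R)
1/d(103, D) = 1/(-3 + 103*80) = 1/(-3 + 8240) = 1/8237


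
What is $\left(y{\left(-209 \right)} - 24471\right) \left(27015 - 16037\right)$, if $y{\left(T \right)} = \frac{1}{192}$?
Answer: $- \frac{25789687759}{96} \approx -2.6864 \cdot 10^{8}$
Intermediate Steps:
$y{\left(T \right)} = \frac{1}{192}$
$\left(y{\left(-209 \right)} - 24471\right) \left(27015 - 16037\right) = \left(\frac{1}{192} - 24471\right) \left(27015 - 16037\right) = \left(- \frac{4698431}{192}\right) 10978 = - \frac{25789687759}{96}$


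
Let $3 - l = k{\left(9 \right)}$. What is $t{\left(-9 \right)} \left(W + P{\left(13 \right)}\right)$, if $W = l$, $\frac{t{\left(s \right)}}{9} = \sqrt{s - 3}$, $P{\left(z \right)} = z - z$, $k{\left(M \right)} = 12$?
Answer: $- 162 i \sqrt{3} \approx - 280.59 i$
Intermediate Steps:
$P{\left(z \right)} = 0$
$l = -9$ ($l = 3 - 12 = -9$)
$t{\left(s \right)} = 9 \sqrt{-3 + s}$ ($t{\left(s \right)} = 9 \sqrt{s - 3} = 9 \sqrt{-3 + s}$)
$W = -9$
$t{\left(-9 \right)} \left(W + P{\left(13 \right)}\right) = 9 \sqrt{-3 - 9} \left(-9 + 0\right) = 9 \sqrt{-12} \left(-9\right) = 9 \cdot 2 i \sqrt{3} \left(-9\right) = 18 i \sqrt{3} \left(-9\right) = - 162 i \sqrt{3}$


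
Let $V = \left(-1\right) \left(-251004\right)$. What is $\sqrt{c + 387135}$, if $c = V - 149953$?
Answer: $\sqrt{488186} \approx 698.7$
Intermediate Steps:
$V = 251004$
$c = 101051$ ($c = 251004 - 149953 = 101051$)
$\sqrt{c + 387135} = \sqrt{101051 + 387135} = \sqrt{488186}$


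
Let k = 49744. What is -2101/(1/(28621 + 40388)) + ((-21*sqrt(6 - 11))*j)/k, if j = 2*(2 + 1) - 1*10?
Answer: -144987909 + 21*I*sqrt(5)/12436 ≈ -1.4499e+8 + 0.0037759*I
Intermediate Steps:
j = -4 (j = 2*3 - 10 = 6 - 10 = -4)
-2101/(1/(28621 + 40388)) + ((-21*sqrt(6 - 11))*j)/k = -2101/(1/(28621 + 40388)) + (-21*sqrt(6 - 11)*(-4))/49744 = -2101/(1/69009) + (-21*I*sqrt(5)*(-4))*(1/49744) = -2101/1/69009 + (-21*I*sqrt(5)*(-4))*(1/49744) = -2101*69009 + (-21*I*sqrt(5)*(-4))*(1/49744) = -144987909 + (84*I*sqrt(5))*(1/49744) = -144987909 + 21*I*sqrt(5)/12436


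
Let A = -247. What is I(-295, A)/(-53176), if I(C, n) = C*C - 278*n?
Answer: -155691/53176 ≈ -2.9278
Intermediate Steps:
I(C, n) = C² - 278*n
I(-295, A)/(-53176) = ((-295)² - 278*(-247))/(-53176) = (87025 + 68666)*(-1/53176) = 155691*(-1/53176) = -155691/53176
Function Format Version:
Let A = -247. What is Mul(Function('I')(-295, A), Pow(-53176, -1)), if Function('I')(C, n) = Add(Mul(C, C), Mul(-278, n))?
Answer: Rational(-155691, 53176) ≈ -2.9278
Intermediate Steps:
Function('I')(C, n) = Add(Pow(C, 2), Mul(-278, n))
Mul(Function('I')(-295, A), Pow(-53176, -1)) = Mul(Add(Pow(-295, 2), Mul(-278, -247)), Pow(-53176, -1)) = Mul(Add(87025, 68666), Rational(-1, 53176)) = Mul(155691, Rational(-1, 53176)) = Rational(-155691, 53176)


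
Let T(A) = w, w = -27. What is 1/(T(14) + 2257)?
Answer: 1/2230 ≈ 0.00044843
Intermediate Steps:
T(A) = -27
1/(T(14) + 2257) = 1/(-27 + 2257) = 1/2230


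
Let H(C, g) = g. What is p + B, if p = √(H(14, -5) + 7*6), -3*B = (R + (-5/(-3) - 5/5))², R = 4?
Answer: -196/27 + √37 ≈ -1.1765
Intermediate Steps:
B = -196/27 (B = -(4 + (-5/(-3) - 5/5))²/3 = -(4 + (-5*(-⅓) - 5*⅕))²/3 = -(4 + (5/3 - 1))²/3 = -(4 + ⅔)²/3 = -(14/3)²/3 = -⅓*196/9 = -196/27 ≈ -7.2593)
p = √37 (p = √(-5 + 7*6) = √(-5 + 42) = √37 ≈ 6.0828)
p + B = √37 - 196/27 = -196/27 + √37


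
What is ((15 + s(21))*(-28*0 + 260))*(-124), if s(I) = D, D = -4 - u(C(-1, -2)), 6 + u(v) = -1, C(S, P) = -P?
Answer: -580320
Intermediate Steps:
u(v) = -7 (u(v) = -6 - 1 = -7)
D = 3 (D = -4 - 1*(-7) = -4 + 7 = 3)
s(I) = 3
((15 + s(21))*(-28*0 + 260))*(-124) = ((15 + 3)*(-28*0 + 260))*(-124) = (18*(0 + 260))*(-124) = (18*260)*(-124) = 4680*(-124) = -580320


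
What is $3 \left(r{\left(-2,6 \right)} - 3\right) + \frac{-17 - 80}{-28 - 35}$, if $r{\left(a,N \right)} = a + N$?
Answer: $\frac{286}{63} \approx 4.5397$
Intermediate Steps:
$r{\left(a,N \right)} = N + a$
$3 \left(r{\left(-2,6 \right)} - 3\right) + \frac{-17 - 80}{-28 - 35} = 3 \left(\left(6 - 2\right) - 3\right) + \frac{-17 - 80}{-28 - 35} = 3 \left(4 - 3\right) + \frac{-17 - 80}{-63} = 3 \cdot 1 - - \frac{97}{63} = 3 + \frac{97}{63} = \frac{286}{63}$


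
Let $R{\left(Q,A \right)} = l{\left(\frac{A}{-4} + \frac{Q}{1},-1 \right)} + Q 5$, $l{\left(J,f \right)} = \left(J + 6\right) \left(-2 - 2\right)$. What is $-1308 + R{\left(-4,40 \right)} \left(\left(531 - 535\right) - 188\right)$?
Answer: $-3612$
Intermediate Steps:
$l{\left(J,f \right)} = -24 - 4 J$ ($l{\left(J,f \right)} = \left(6 + J\right) \left(-4\right) = -24 - 4 J$)
$R{\left(Q,A \right)} = -24 + A + Q$ ($R{\left(Q,A \right)} = \left(-24 - 4 \left(\frac{A}{-4} + \frac{Q}{1}\right)\right) + Q 5 = \left(-24 - 4 \left(A \left(- \frac{1}{4}\right) + Q 1\right)\right) + 5 Q = \left(-24 - 4 \left(- \frac{A}{4} + Q\right)\right) + 5 Q = \left(-24 - 4 \left(Q - \frac{A}{4}\right)\right) + 5 Q = \left(-24 + \left(A - 4 Q\right)\right) + 5 Q = \left(-24 + A - 4 Q\right) + 5 Q = -24 + A + Q$)
$-1308 + R{\left(-4,40 \right)} \left(\left(531 - 535\right) - 188\right) = -1308 + \left(-24 + 40 - 4\right) \left(\left(531 - 535\right) - 188\right) = -1308 + 12 \left(-4 - 188\right) = -1308 + 12 \left(-192\right) = -1308 - 2304 = -3612$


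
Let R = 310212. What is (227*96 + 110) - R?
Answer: -288310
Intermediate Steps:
(227*96 + 110) - R = (227*96 + 110) - 1*310212 = (21792 + 110) - 310212 = 21902 - 310212 = -288310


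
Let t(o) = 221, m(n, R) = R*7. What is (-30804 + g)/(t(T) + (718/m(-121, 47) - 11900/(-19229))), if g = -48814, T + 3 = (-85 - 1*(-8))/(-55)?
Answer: -71955802534/202263269 ≈ -355.75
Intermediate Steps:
m(n, R) = 7*R
T = -8/5 (T = -3 + (-85 - 1*(-8))/(-55) = -3 + (-85 + 8)*(-1/55) = -3 - 77*(-1/55) = -3 + 7/5 = -8/5 ≈ -1.6000)
(-30804 + g)/(t(T) + (718/m(-121, 47) - 11900/(-19229))) = (-30804 - 48814)/(221 + (718/((7*47)) - 11900/(-19229))) = -79618/(221 + (718/329 - 11900*(-1/19229))) = -79618/(221 + (718*(1/329) + 1700/2747)) = -79618/(221 + (718/329 + 1700/2747)) = -79618/(221 + 2531646/903763) = -79618/202263269/903763 = -79618*903763/202263269 = -71955802534/202263269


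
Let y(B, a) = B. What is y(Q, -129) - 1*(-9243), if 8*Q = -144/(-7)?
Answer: 64719/7 ≈ 9245.6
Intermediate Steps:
Q = 18/7 (Q = (-144/(-7))/8 = (-144*(-⅐))/8 = (⅛)*(144/7) = 18/7 ≈ 2.5714)
y(Q, -129) - 1*(-9243) = 18/7 - 1*(-9243) = 18/7 + 9243 = 64719/7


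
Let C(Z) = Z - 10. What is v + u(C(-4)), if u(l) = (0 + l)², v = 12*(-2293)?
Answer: -27320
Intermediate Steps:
C(Z) = -10 + Z
v = -27516
u(l) = l²
v + u(C(-4)) = -27516 + (-10 - 4)² = -27516 + (-14)² = -27516 + 196 = -27320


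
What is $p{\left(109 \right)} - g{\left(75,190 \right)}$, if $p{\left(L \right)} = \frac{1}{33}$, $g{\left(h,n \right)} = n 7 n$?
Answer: $- \frac{8339099}{33} \approx -2.527 \cdot 10^{5}$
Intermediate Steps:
$g{\left(h,n \right)} = 7 n^{2}$ ($g{\left(h,n \right)} = 7 n n = 7 n^{2}$)
$p{\left(L \right)} = \frac{1}{33}$
$p{\left(109 \right)} - g{\left(75,190 \right)} = \frac{1}{33} - 7 \cdot 190^{2} = \frac{1}{33} - 7 \cdot 36100 = \frac{1}{33} - 252700 = - \frac{8339099}{33}$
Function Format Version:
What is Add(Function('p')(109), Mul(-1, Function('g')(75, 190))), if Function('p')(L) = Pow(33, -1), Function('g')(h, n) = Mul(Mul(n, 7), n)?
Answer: Rational(-8339099, 33) ≈ -2.5270e+5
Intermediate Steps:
Function('g')(h, n) = Mul(7, Pow(n, 2)) (Function('g')(h, n) = Mul(Mul(7, n), n) = Mul(7, Pow(n, 2)))
Function('p')(L) = Rational(1, 33)
Add(Function('p')(109), Mul(-1, Function('g')(75, 190))) = Add(Rational(1, 33), Mul(-1, Mul(7, Pow(190, 2)))) = Add(Rational(1, 33), Mul(-1, Mul(7, 36100))) = Add(Rational(1, 33), Mul(-1, 252700)) = Add(Rational(1, 33), -252700) = Rational(-8339099, 33)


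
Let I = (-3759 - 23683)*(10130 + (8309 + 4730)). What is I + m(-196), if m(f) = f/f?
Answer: -635803697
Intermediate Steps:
m(f) = 1
I = -635803698 (I = -27442*(10130 + 13039) = -27442*23169 = -635803698)
I + m(-196) = -635803698 + 1 = -635803697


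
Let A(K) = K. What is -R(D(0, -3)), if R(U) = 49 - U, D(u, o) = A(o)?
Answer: -52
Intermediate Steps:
D(u, o) = o
-R(D(0, -3)) = -(49 - 1*(-3)) = -(49 + 3) = -1*52 = -52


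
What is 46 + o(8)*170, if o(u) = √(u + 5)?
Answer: 46 + 170*√13 ≈ 658.94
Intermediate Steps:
o(u) = √(5 + u)
46 + o(8)*170 = 46 + √(5 + 8)*170 = 46 + √13*170 = 46 + 170*√13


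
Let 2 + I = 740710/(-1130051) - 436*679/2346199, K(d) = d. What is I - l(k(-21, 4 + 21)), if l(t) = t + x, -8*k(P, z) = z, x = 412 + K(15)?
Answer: -9049641843625915/21210596209192 ≈ -426.66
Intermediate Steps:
I = -7375046931832/2651324526149 (I = -2 + (740710/(-1130051) - 436*679/2346199) = -2 + (740710*(-1/1130051) - 296044*1/2346199) = -2 + (-740710/1130051 - 296044/2346199) = -2 - 2072397879534/2651324526149 = -7375046931832/2651324526149 ≈ -2.7816)
x = 427 (x = 412 + 15 = 427)
k(P, z) = -z/8
l(t) = 427 + t (l(t) = t + 427 = 427 + t)
I - l(k(-21, 4 + 21)) = -7375046931832/2651324526149 - (427 - (4 + 21)/8) = -7375046931832/2651324526149 - (427 - ⅛*25) = -7375046931832/2651324526149 - (427 - 25/8) = -7375046931832/2651324526149 - 1*3391/8 = -7375046931832/2651324526149 - 3391/8 = -9049641843625915/21210596209192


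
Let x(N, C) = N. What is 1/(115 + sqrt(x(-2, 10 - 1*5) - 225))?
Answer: 115/13452 - I*sqrt(227)/13452 ≈ 0.0085489 - 0.00112*I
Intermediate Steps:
1/(115 + sqrt(x(-2, 10 - 1*5) - 225)) = 1/(115 + sqrt(-2 - 225)) = 1/(115 + sqrt(-227)) = 1/(115 + I*sqrt(227))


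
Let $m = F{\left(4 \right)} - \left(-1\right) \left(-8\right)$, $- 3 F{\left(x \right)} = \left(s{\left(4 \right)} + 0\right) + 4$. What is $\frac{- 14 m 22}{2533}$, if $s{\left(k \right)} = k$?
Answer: $\frac{9856}{7599} \approx 1.297$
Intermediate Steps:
$F{\left(x \right)} = - \frac{8}{3}$ ($F{\left(x \right)} = - \frac{\left(4 + 0\right) + 4}{3} = - \frac{4 + 4}{3} = \left(- \frac{1}{3}\right) 8 = - \frac{8}{3}$)
$m = - \frac{32}{3}$ ($m = - \frac{8}{3} - \left(-1\right) \left(-8\right) = - \frac{8}{3} - 8 = - \frac{32}{3} \approx -10.667$)
$\frac{- 14 m 22}{2533} = \frac{\left(-14\right) \left(- \frac{32}{3}\right) 22}{2533} = \frac{448}{3} \cdot 22 \cdot \frac{1}{2533} = \frac{9856}{3} \cdot \frac{1}{2533} = \frac{9856}{7599}$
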